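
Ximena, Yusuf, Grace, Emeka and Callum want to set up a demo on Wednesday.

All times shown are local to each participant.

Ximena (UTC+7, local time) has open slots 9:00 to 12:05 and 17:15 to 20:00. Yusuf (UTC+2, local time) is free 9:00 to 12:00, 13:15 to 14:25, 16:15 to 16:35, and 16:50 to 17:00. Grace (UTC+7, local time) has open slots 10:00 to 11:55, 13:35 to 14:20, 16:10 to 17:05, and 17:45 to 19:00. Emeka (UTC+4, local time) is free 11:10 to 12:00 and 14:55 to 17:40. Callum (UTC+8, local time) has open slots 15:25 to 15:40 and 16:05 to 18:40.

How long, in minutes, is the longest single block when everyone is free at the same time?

Ximena → UTC: 02:00–05:05, 10:15–13:00.
Yusuf → UTC: 07:00–10:00, 11:15–12:25, 14:15–14:35, 14:50–15:00.
Grace → UTC: 03:00–04:55, 06:35–07:20, 09:10–10:05, 10:45–12:00.
Emeka → UTC: 07:10–08:00, 10:55–13:40.
Callum → UTC: 07:25–07:40, 08:05–10:40.
Ximena ∩ Yusuf: 11:15–12:25.
Ximena ∩ Yusuf ∩ Grace: 11:15–12:00.
Ximena ∩ Yusuf ∩ Grace ∩ Emeka: 11:15–12:00.
Ximena ∩ Yusuf ∩ Grace ∩ Emeka ∩ Callum: (none).
No common window.

0 minutes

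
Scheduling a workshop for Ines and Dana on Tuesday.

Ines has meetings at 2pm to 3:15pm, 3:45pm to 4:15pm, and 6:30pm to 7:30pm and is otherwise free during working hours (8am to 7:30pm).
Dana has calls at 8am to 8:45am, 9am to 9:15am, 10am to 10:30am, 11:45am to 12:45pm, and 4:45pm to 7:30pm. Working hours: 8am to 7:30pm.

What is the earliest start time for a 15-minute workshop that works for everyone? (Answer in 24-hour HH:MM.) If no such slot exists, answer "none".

Ines free within 08:00–19:30: 08:00–14:00, 15:15–15:45, 16:15–18:30.
Dana free within 08:00–19:30: 08:45–09:00, 09:15–10:00, 10:30–11:45, 12:45–16:45.
Ines ∩ Dana: 08:45–09:00, 09:15–10:00, 10:30–11:45, 12:45–14:00, 15:15–15:45, 16:15–16:45.
Windows ≥ 15 min: 08:45–09:00, 09:15–10:00, 10:30–11:45, 12:45–14:00, 15:15–15:45, 16:15–16:45.
Earliest such window starts at 08:45.

08:45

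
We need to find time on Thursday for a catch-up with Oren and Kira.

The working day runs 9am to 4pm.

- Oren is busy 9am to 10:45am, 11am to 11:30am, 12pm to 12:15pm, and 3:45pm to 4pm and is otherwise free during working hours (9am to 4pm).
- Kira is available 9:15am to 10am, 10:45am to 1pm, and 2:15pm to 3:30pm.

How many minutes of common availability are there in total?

Oren free within 09:00–16:00: 10:45–11:00, 11:30–12:00, 12:15–15:45.
Oren ∩ Kira: 10:45–11:00, 11:30–12:00, 12:15–13:00, 14:15–15:30.
Total common minutes: 15 + 30 + 45 + 75 = 165.

165 minutes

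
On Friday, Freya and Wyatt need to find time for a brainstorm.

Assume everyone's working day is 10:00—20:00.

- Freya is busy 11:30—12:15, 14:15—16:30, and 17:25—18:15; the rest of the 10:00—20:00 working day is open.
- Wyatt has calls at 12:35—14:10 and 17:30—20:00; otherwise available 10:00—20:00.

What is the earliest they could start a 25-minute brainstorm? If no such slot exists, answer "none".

Freya free within 10:00–20:00: 10:00–11:30, 12:15–14:15, 16:30–17:25, 18:15–20:00.
Wyatt free within 10:00–20:00: 10:00–12:35, 14:10–17:30.
Freya ∩ Wyatt: 10:00–11:30, 12:15–12:35, 14:10–14:15, 16:30–17:25.
Windows ≥ 25 min: 10:00–11:30, 16:30–17:25.
Earliest such window starts at 10:00.

10:00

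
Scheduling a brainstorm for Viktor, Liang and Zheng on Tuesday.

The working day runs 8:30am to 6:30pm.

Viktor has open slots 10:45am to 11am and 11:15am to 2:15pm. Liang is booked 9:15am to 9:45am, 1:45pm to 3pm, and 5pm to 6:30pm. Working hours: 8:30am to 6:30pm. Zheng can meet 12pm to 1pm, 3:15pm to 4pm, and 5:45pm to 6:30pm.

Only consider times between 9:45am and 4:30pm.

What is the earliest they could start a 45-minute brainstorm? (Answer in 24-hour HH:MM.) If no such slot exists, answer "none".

Liang free within 08:30–18:30: 08:30–09:15, 09:45–13:45, 15:00–17:00.
Viktor ∩ Liang: 10:45–11:00, 11:15–13:45.
Viktor ∩ Liang ∩ Zheng: 12:00–13:00.
Restricted to 09:45–16:30: 12:00–13:00.
Windows ≥ 45 min: 12:00–13:00.
Earliest such window starts at 12:00.

12:00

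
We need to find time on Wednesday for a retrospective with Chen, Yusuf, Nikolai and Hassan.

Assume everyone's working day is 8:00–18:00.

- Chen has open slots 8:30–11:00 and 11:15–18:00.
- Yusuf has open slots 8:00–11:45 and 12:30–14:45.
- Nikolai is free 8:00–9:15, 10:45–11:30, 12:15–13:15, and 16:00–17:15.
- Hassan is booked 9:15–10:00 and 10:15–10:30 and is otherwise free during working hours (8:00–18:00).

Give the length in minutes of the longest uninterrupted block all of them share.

45 minutes

Hassan free within 08:00–18:00: 08:00–09:15, 10:00–10:15, 10:30–18:00.
Chen ∩ Yusuf: 08:30–11:00, 11:15–11:45, 12:30–14:45.
Chen ∩ Yusuf ∩ Nikolai: 08:30–09:15, 10:45–11:00, 11:15–11:30, 12:30–13:15.
Chen ∩ Yusuf ∩ Nikolai ∩ Hassan: 08:30–09:15, 10:45–11:00, 11:15–11:30, 12:30–13:15.
Common window lengths: 45, 15, 15, 45 min; longest is 45.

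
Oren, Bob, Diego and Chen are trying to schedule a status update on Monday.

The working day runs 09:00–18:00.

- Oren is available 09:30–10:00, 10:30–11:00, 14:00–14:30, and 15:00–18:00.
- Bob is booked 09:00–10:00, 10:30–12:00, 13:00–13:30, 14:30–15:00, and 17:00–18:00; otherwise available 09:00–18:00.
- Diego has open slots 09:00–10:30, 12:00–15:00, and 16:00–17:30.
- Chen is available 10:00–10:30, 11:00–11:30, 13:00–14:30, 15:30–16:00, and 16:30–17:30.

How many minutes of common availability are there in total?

Bob free within 09:00–18:00: 10:00–10:30, 12:00–13:00, 13:30–14:30, 15:00–17:00.
Oren ∩ Bob: 14:00–14:30, 15:00–17:00.
Oren ∩ Bob ∩ Diego: 14:00–14:30, 16:00–17:00.
Oren ∩ Bob ∩ Diego ∩ Chen: 14:00–14:30, 16:30–17:00.
Total common minutes: 30 + 30 = 60.

60 minutes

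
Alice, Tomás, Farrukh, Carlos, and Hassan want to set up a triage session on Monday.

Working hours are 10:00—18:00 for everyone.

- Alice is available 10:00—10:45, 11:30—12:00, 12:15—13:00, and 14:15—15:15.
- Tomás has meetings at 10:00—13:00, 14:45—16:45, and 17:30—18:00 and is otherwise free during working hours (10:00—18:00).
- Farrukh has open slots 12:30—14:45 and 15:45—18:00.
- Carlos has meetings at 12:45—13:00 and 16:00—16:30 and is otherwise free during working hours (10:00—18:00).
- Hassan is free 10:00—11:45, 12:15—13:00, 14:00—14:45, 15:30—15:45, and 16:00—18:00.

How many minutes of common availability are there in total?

Tomás free within 10:00–18:00: 13:00–14:45, 16:45–17:30.
Carlos free within 10:00–18:00: 10:00–12:45, 13:00–16:00, 16:30–18:00.
Alice ∩ Tomás: 14:15–14:45.
Alice ∩ Tomás ∩ Farrukh: 14:15–14:45.
Alice ∩ Tomás ∩ Farrukh ∩ Carlos: 14:15–14:45.
Alice ∩ Tomás ∩ Farrukh ∩ Carlos ∩ Hassan: 14:15–14:45.
Total common minutes: 30.

30 minutes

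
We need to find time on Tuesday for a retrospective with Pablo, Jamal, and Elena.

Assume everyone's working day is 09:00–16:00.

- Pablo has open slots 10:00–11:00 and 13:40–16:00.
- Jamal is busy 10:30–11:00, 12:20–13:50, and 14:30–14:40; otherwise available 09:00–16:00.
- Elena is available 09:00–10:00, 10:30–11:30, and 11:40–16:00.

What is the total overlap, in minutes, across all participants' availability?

120 minutes

Jamal free within 09:00–16:00: 09:00–10:30, 11:00–12:20, 13:50–14:30, 14:40–16:00.
Pablo ∩ Jamal: 10:00–10:30, 13:50–14:30, 14:40–16:00.
Pablo ∩ Jamal ∩ Elena: 13:50–14:30, 14:40–16:00.
Total common minutes: 40 + 80 = 120.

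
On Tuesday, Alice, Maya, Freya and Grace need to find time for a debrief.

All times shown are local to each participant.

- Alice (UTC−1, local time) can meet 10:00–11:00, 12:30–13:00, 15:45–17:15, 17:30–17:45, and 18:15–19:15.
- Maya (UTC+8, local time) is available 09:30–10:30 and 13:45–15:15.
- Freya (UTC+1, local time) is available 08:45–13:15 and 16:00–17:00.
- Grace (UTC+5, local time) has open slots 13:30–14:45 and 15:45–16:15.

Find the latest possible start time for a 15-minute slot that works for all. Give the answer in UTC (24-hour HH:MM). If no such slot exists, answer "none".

none

Alice → UTC: 11:00–12:00, 13:30–14:00, 16:45–18:15, 18:30–18:45, 19:15–20:15.
Maya → UTC: 01:30–02:30, 05:45–07:15.
Freya → UTC: 07:45–12:15, 15:00–16:00.
Grace → UTC: 08:30–09:45, 10:45–11:15.
Alice ∩ Maya: (none).
Alice ∩ Maya ∩ Freya: (none).
Alice ∩ Maya ∩ Freya ∩ Grace: (none).
Windows ≥ 15 min: (none).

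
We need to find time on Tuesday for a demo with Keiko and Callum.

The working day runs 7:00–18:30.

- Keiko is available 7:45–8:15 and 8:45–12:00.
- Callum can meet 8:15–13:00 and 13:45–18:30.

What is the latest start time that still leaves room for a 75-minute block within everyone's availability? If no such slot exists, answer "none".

Keiko ∩ Callum: 08:45–12:00.
Windows ≥ 75 min: 08:45–12:00.
Latest start in the last window 08:45–12:00 is 12:00 − 75 min = 10:45.

10:45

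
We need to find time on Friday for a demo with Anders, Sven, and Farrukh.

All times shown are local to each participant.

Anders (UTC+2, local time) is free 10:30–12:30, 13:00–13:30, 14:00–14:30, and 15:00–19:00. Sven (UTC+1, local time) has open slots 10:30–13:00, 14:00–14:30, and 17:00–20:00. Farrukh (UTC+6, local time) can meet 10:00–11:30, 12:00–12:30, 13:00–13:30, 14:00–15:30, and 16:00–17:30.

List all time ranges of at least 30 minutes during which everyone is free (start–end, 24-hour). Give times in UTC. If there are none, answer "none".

10:00–10:30, 11:00–11:30

Anders → UTC: 08:30–10:30, 11:00–11:30, 12:00–12:30, 13:00–17:00.
Sven → UTC: 09:30–12:00, 13:00–13:30, 16:00–19:00.
Farrukh → UTC: 04:00–05:30, 06:00–06:30, 07:00–07:30, 08:00–09:30, 10:00–11:30.
Anders ∩ Sven: 09:30–10:30, 11:00–11:30, 13:00–13:30, 16:00–17:00.
Anders ∩ Sven ∩ Farrukh: 10:00–10:30, 11:00–11:30.
Windows ≥ 30 min: 10:00–10:30, 11:00–11:30.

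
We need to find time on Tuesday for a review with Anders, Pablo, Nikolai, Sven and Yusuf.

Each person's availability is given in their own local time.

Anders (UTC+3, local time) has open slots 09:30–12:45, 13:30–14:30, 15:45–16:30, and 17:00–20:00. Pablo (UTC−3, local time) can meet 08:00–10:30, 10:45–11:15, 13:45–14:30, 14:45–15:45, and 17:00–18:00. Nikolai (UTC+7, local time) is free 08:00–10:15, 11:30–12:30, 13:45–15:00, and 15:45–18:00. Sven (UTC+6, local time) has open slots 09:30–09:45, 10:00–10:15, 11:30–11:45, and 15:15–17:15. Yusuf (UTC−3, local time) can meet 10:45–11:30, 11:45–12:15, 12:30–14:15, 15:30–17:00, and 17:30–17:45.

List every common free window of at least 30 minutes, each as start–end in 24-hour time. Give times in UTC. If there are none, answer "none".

none

Anders → UTC: 06:30–09:45, 10:30–11:30, 12:45–13:30, 14:00–17:00.
Pablo → UTC: 11:00–13:30, 13:45–14:15, 16:45–17:30, 17:45–18:45, 20:00–21:00.
Nikolai → UTC: 01:00–03:15, 04:30–05:30, 06:45–08:00, 08:45–11:00.
Sven → UTC: 03:30–03:45, 04:00–04:15, 05:30–05:45, 09:15–11:15.
Yusuf → UTC: 13:45–14:30, 14:45–15:15, 15:30–17:15, 18:30–20:00, 20:30–20:45.
Anders ∩ Pablo: 11:00–11:30, 12:45–13:30, 14:00–14:15, 16:45–17:00.
Anders ∩ Pablo ∩ Nikolai: (none).
Anders ∩ Pablo ∩ Nikolai ∩ Sven: (none).
Anders ∩ Pablo ∩ Nikolai ∩ Sven ∩ Yusuf: (none).
Windows ≥ 30 min: (none).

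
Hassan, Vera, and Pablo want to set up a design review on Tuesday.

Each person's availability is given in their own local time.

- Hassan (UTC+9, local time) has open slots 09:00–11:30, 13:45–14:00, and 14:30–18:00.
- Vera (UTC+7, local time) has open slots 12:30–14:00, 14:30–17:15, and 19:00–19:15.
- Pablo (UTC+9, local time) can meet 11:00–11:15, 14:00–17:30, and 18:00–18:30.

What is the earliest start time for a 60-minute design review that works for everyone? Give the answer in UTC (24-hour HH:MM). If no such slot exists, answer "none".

Hassan → UTC: 00:00–02:30, 04:45–05:00, 05:30–09:00.
Vera → UTC: 05:30–07:00, 07:30–10:15, 12:00–12:15.
Pablo → UTC: 02:00–02:15, 05:00–08:30, 09:00–09:30.
Hassan ∩ Vera: 05:30–07:00, 07:30–09:00.
Hassan ∩ Vera ∩ Pablo: 05:30–07:00, 07:30–08:30.
Windows ≥ 60 min: 05:30–07:00, 07:30–08:30.
Earliest such window starts at 05:30.

05:30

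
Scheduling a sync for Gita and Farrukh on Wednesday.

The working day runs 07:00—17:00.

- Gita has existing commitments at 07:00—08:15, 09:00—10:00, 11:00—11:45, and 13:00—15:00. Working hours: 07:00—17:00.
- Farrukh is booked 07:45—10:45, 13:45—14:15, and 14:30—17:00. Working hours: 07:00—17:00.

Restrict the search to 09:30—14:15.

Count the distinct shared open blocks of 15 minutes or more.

2

Gita free within 07:00–17:00: 08:15–09:00, 10:00–11:00, 11:45–13:00, 15:00–17:00.
Farrukh free within 07:00–17:00: 07:00–07:45, 10:45–13:45, 14:15–14:30.
Gita ∩ Farrukh: 10:45–11:00, 11:45–13:00.
Restricted to 09:30–14:15: 10:45–11:00, 11:45–13:00.
Windows ≥ 15 min: 10:45–11:00, 11:45–13:00.
That's 2 windows.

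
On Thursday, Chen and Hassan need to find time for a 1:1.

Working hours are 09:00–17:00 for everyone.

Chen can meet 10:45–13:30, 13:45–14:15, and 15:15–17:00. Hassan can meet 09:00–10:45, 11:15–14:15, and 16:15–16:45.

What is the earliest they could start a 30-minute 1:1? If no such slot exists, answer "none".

Chen ∩ Hassan: 11:15–13:30, 13:45–14:15, 16:15–16:45.
Windows ≥ 30 min: 11:15–13:30, 13:45–14:15, 16:15–16:45.
Earliest such window starts at 11:15.

11:15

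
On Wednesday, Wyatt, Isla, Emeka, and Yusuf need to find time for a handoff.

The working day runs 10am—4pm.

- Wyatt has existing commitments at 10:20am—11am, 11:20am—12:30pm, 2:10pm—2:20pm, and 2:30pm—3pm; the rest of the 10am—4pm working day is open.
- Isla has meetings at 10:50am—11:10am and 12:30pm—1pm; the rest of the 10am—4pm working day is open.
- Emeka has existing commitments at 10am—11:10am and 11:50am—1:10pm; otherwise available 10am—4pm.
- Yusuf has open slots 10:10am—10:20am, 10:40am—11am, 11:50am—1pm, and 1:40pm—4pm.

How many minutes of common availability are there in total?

Wyatt free within 10:00–16:00: 10:00–10:20, 11:00–11:20, 12:30–14:10, 14:20–14:30, 15:00–16:00.
Isla free within 10:00–16:00: 10:00–10:50, 11:10–12:30, 13:00–16:00.
Emeka free within 10:00–16:00: 11:10–11:50, 13:10–16:00.
Wyatt ∩ Isla: 10:00–10:20, 11:10–11:20, 13:00–14:10, 14:20–14:30, 15:00–16:00.
Wyatt ∩ Isla ∩ Emeka: 11:10–11:20, 13:10–14:10, 14:20–14:30, 15:00–16:00.
Wyatt ∩ Isla ∩ Emeka ∩ Yusuf: 13:40–14:10, 14:20–14:30, 15:00–16:00.
Total common minutes: 30 + 10 + 60 = 100.

100 minutes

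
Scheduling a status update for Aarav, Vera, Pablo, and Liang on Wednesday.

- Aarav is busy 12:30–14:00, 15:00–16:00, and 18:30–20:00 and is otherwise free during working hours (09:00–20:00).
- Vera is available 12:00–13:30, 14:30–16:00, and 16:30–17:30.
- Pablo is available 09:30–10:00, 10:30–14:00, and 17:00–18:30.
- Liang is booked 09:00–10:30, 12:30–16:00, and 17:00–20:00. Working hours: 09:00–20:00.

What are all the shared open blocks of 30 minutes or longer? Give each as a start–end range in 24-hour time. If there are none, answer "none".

12:00–12:30

Aarav free within 09:00–20:00: 09:00–12:30, 14:00–15:00, 16:00–18:30.
Liang free within 09:00–20:00: 10:30–12:30, 16:00–17:00.
Aarav ∩ Vera: 12:00–12:30, 14:30–15:00, 16:30–17:30.
Aarav ∩ Vera ∩ Pablo: 12:00–12:30, 17:00–17:30.
Aarav ∩ Vera ∩ Pablo ∩ Liang: 12:00–12:30.
Windows ≥ 30 min: 12:00–12:30.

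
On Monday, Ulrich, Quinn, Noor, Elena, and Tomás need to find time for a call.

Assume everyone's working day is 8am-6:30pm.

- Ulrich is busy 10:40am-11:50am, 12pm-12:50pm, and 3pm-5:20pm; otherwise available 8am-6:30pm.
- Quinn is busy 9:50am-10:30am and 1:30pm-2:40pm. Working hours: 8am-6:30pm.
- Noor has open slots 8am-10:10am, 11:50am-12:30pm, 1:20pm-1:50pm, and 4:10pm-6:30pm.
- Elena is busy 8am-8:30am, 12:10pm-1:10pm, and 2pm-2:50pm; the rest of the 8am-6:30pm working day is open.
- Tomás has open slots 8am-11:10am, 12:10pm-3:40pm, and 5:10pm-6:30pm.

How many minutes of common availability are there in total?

Ulrich free within 08:00–18:30: 08:00–10:40, 11:50–12:00, 12:50–15:00, 17:20–18:30.
Quinn free within 08:00–18:30: 08:00–09:50, 10:30–13:30, 14:40–18:30.
Elena free within 08:00–18:30: 08:30–12:10, 13:10–14:00, 14:50–18:30.
Ulrich ∩ Quinn: 08:00–09:50, 10:30–10:40, 11:50–12:00, 12:50–13:30, 14:40–15:00, 17:20–18:30.
Ulrich ∩ Quinn ∩ Noor: 08:00–09:50, 11:50–12:00, 13:20–13:30, 17:20–18:30.
Ulrich ∩ Quinn ∩ Noor ∩ Elena: 08:30–09:50, 11:50–12:00, 13:20–13:30, 17:20–18:30.
Ulrich ∩ Quinn ∩ Noor ∩ Elena ∩ Tomás: 08:30–09:50, 13:20–13:30, 17:20–18:30.
Total common minutes: 80 + 10 + 70 = 160.

160 minutes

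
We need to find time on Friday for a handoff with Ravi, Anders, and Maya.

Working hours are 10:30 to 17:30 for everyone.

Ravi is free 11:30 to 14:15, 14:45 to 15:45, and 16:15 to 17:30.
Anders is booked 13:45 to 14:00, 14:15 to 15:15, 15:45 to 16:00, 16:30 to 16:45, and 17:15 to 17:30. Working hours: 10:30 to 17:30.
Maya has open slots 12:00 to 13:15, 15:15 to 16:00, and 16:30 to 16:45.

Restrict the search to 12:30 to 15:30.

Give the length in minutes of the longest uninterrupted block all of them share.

45 minutes

Anders free within 10:30–17:30: 10:30–13:45, 14:00–14:15, 15:15–15:45, 16:00–16:30, 16:45–17:15.
Ravi ∩ Anders: 11:30–13:45, 14:00–14:15, 15:15–15:45, 16:15–16:30, 16:45–17:15.
Ravi ∩ Anders ∩ Maya: 12:00–13:15, 15:15–15:45.
Restricted to 12:30–15:30: 12:30–13:15, 15:15–15:30.
Common window lengths: 45, 15 min; longest is 45.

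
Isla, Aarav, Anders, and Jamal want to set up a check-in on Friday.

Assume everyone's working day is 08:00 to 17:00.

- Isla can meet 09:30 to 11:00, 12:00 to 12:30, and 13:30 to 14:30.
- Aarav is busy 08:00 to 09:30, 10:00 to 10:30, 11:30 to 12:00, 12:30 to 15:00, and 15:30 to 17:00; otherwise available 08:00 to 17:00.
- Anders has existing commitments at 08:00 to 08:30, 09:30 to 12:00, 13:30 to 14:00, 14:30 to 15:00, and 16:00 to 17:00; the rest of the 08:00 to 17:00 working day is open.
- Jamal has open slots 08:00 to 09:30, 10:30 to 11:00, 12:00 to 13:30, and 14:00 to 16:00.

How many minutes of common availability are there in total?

30 minutes

Aarav free within 08:00–17:00: 09:30–10:00, 10:30–11:30, 12:00–12:30, 15:00–15:30.
Anders free within 08:00–17:00: 08:30–09:30, 12:00–13:30, 14:00–14:30, 15:00–16:00.
Isla ∩ Aarav: 09:30–10:00, 10:30–11:00, 12:00–12:30.
Isla ∩ Aarav ∩ Anders: 12:00–12:30.
Isla ∩ Aarav ∩ Anders ∩ Jamal: 12:00–12:30.
Total common minutes: 30.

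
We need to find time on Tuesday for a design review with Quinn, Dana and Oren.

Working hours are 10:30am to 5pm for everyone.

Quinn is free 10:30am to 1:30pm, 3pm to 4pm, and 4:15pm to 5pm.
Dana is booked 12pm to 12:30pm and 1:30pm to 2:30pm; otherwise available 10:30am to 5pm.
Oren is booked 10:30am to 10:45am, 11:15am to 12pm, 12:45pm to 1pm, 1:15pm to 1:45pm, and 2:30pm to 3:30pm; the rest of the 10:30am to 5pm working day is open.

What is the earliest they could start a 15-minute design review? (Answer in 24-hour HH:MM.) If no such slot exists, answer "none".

Dana free within 10:30–17:00: 10:30–12:00, 12:30–13:30, 14:30–17:00.
Oren free within 10:30–17:00: 10:45–11:15, 12:00–12:45, 13:00–13:15, 13:45–14:30, 15:30–17:00.
Quinn ∩ Dana: 10:30–12:00, 12:30–13:30, 15:00–16:00, 16:15–17:00.
Quinn ∩ Dana ∩ Oren: 10:45–11:15, 12:30–12:45, 13:00–13:15, 15:30–16:00, 16:15–17:00.
Windows ≥ 15 min: 10:45–11:15, 12:30–12:45, 13:00–13:15, 15:30–16:00, 16:15–17:00.
Earliest such window starts at 10:45.

10:45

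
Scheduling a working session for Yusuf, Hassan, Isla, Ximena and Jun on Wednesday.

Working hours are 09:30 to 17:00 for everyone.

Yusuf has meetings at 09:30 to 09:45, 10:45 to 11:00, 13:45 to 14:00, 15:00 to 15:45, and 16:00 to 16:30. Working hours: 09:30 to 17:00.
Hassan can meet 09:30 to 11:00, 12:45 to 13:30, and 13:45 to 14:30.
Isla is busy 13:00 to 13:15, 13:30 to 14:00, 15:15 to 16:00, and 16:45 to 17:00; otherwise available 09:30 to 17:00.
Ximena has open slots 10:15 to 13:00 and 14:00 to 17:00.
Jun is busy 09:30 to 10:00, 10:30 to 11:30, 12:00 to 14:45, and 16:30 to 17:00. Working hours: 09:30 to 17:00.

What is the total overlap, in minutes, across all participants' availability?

15 minutes

Yusuf free within 09:30–17:00: 09:45–10:45, 11:00–13:45, 14:00–15:00, 15:45–16:00, 16:30–17:00.
Isla free within 09:30–17:00: 09:30–13:00, 13:15–13:30, 14:00–15:15, 16:00–16:45.
Jun free within 09:30–17:00: 10:00–10:30, 11:30–12:00, 14:45–16:30.
Yusuf ∩ Hassan: 09:45–10:45, 12:45–13:30, 14:00–14:30.
Yusuf ∩ Hassan ∩ Isla: 09:45–10:45, 12:45–13:00, 13:15–13:30, 14:00–14:30.
Yusuf ∩ Hassan ∩ Isla ∩ Ximena: 10:15–10:45, 12:45–13:00, 14:00–14:30.
Yusuf ∩ Hassan ∩ Isla ∩ Ximena ∩ Jun: 10:15–10:30.
Total common minutes: 15.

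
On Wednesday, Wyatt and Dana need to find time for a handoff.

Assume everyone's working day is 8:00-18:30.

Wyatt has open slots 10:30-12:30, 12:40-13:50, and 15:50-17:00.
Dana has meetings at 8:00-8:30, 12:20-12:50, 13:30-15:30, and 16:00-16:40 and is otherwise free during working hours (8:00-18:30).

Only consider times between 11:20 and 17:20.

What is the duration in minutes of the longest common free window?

60 minutes

Dana free within 08:00–18:30: 08:30–12:20, 12:50–13:30, 15:30–16:00, 16:40–18:30.
Wyatt ∩ Dana: 10:30–12:20, 12:50–13:30, 15:50–16:00, 16:40–17:00.
Restricted to 11:20–17:20: 11:20–12:20, 12:50–13:30, 15:50–16:00, 16:40–17:00.
Common window lengths: 60, 40, 10, 20 min; longest is 60.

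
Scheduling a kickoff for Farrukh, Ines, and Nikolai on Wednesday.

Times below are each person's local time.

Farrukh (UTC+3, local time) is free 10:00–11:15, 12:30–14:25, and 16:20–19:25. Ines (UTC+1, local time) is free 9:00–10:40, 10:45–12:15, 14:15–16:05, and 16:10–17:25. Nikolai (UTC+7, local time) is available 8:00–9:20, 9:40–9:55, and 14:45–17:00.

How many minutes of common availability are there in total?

40 minutes

Farrukh → UTC: 07:00–08:15, 09:30–11:25, 13:20–16:25.
Ines → UTC: 08:00–09:40, 09:45–11:15, 13:15–15:05, 15:10–16:25.
Nikolai → UTC: 01:00–02:20, 02:40–02:55, 07:45–10:00.
Farrukh ∩ Ines: 08:00–08:15, 09:30–09:40, 09:45–11:15, 13:20–15:05, 15:10–16:25.
Farrukh ∩ Ines ∩ Nikolai: 08:00–08:15, 09:30–09:40, 09:45–10:00.
Total common minutes: 15 + 10 + 15 = 40.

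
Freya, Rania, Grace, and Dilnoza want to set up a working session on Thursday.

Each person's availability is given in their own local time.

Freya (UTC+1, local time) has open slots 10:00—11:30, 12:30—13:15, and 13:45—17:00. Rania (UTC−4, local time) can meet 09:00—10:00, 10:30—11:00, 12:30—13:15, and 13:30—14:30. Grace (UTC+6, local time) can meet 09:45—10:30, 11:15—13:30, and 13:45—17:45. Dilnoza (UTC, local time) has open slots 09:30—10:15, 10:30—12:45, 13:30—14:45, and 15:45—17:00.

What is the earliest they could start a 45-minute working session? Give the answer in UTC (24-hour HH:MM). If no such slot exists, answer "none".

Freya → UTC: 09:00–10:30, 11:30–12:15, 12:45–16:00.
Rania → UTC: 13:00–14:00, 14:30–15:00, 16:30–17:15, 17:30–18:30.
Grace → UTC: 03:45–04:30, 05:15–07:30, 07:45–11:45.
Dilnoza → UTC: 09:30–10:15, 10:30–12:45, 13:30–14:45, 15:45–17:00.
Freya ∩ Rania: 13:00–14:00, 14:30–15:00.
Freya ∩ Rania ∩ Grace: (none).
Freya ∩ Rania ∩ Grace ∩ Dilnoza: (none).
Windows ≥ 45 min: (none).

none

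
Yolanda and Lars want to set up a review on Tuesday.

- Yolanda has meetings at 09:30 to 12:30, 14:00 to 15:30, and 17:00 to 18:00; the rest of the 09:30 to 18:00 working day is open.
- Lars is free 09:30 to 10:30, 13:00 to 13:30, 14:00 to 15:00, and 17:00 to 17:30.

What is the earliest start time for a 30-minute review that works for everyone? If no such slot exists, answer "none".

13:00

Yolanda free within 09:30–18:00: 12:30–14:00, 15:30–17:00.
Yolanda ∩ Lars: 13:00–13:30.
Windows ≥ 30 min: 13:00–13:30.
Earliest such window starts at 13:00.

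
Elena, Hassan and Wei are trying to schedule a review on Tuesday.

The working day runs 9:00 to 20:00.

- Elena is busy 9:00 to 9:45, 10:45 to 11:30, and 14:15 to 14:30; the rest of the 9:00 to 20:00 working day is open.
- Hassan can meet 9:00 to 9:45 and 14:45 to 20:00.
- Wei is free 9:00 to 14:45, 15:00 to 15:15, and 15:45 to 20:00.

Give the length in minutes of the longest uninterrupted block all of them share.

Elena free within 09:00–20:00: 09:45–10:45, 11:30–14:15, 14:30–20:00.
Elena ∩ Hassan: 14:45–20:00.
Elena ∩ Hassan ∩ Wei: 15:00–15:15, 15:45–20:00.
Common window lengths: 15, 255 min; longest is 255.

255 minutes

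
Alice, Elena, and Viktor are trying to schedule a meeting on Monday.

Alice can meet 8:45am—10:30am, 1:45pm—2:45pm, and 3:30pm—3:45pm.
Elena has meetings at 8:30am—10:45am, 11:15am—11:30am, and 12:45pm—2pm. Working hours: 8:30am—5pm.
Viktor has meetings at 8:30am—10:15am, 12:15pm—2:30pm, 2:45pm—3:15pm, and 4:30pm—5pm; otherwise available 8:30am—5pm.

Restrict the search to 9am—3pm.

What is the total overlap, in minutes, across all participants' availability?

Elena free within 08:30–17:00: 10:45–11:15, 11:30–12:45, 14:00–17:00.
Viktor free within 08:30–17:00: 10:15–12:15, 14:30–14:45, 15:15–16:30.
Alice ∩ Elena: 14:00–14:45, 15:30–15:45.
Alice ∩ Elena ∩ Viktor: 14:30–14:45, 15:30–15:45.
Restricted to 09:00–15:00: 14:30–14:45.
Total common minutes: 15.

15 minutes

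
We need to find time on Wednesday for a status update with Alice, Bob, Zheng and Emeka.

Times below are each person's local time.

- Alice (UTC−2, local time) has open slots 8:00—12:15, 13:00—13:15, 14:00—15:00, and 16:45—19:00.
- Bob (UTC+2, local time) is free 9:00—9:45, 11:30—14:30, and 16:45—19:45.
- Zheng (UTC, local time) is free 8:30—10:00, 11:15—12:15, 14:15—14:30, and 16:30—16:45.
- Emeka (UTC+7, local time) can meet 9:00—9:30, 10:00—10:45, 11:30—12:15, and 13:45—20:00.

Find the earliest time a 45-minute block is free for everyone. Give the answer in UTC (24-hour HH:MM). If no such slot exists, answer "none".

11:15

Alice → UTC: 10:00–14:15, 15:00–15:15, 16:00–17:00, 18:45–21:00.
Bob → UTC: 07:00–07:45, 09:30–12:30, 14:45–17:45.
Zheng → UTC: 08:30–10:00, 11:15–12:15, 14:15–14:30, 16:30–16:45.
Emeka → UTC: 02:00–02:30, 03:00–03:45, 04:30–05:15, 06:45–13:00.
Alice ∩ Bob: 10:00–12:30, 15:00–15:15, 16:00–17:00.
Alice ∩ Bob ∩ Zheng: 11:15–12:15, 16:30–16:45.
Alice ∩ Bob ∩ Zheng ∩ Emeka: 11:15–12:15.
Windows ≥ 45 min: 11:15–12:15.
Earliest such window starts at 11:15.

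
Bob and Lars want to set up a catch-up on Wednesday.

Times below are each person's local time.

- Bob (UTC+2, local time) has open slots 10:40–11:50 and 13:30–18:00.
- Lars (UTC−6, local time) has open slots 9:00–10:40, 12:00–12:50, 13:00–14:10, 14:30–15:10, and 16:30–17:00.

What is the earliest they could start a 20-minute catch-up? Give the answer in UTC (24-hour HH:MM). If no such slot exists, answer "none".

Bob → UTC: 08:40–09:50, 11:30–16:00.
Lars → UTC: 15:00–16:40, 18:00–18:50, 19:00–20:10, 20:30–21:10, 22:30–23:00.
Bob ∩ Lars: 15:00–16:00.
Windows ≥ 20 min: 15:00–16:00.
Earliest such window starts at 15:00.

15:00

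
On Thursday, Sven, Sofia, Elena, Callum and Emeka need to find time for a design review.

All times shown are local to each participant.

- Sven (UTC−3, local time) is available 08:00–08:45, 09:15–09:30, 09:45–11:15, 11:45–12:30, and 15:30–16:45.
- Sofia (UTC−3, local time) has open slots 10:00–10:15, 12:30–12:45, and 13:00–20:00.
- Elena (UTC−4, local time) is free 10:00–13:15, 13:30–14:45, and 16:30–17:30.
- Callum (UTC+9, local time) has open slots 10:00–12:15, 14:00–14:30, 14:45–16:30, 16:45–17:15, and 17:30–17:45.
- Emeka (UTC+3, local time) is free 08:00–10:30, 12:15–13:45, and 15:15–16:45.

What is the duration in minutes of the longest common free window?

0 minutes

Sven → UTC: 11:00–11:45, 12:15–12:30, 12:45–14:15, 14:45–15:30, 18:30–19:45.
Sofia → UTC: 13:00–13:15, 15:30–15:45, 16:00–23:00.
Elena → UTC: 14:00–17:15, 17:30–18:45, 20:30–21:30.
Callum → UTC: 01:00–03:15, 05:00–05:30, 05:45–07:30, 07:45–08:15, 08:30–08:45.
Emeka → UTC: 05:00–07:30, 09:15–10:45, 12:15–13:45.
Sven ∩ Sofia: 13:00–13:15, 18:30–19:45.
Sven ∩ Sofia ∩ Elena: 18:30–18:45.
Sven ∩ Sofia ∩ Elena ∩ Callum: (none).
Sven ∩ Sofia ∩ Elena ∩ Callum ∩ Emeka: (none).
No common window.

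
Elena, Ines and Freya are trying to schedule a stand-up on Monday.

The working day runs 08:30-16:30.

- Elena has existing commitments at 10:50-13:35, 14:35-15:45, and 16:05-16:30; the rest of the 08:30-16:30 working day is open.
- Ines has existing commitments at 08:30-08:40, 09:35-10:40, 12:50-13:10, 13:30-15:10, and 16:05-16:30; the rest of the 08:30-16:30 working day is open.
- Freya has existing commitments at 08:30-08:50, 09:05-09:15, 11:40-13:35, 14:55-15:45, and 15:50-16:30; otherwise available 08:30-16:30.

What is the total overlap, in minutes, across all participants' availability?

Elena free within 08:30–16:30: 08:30–10:50, 13:35–14:35, 15:45–16:05.
Ines free within 08:30–16:30: 08:40–09:35, 10:40–12:50, 13:10–13:30, 15:10–16:05.
Freya free within 08:30–16:30: 08:50–09:05, 09:15–11:40, 13:35–14:55, 15:45–15:50.
Elena ∩ Ines: 08:40–09:35, 10:40–10:50, 15:45–16:05.
Elena ∩ Ines ∩ Freya: 08:50–09:05, 09:15–09:35, 10:40–10:50, 15:45–15:50.
Total common minutes: 15 + 20 + 10 + 5 = 50.

50 minutes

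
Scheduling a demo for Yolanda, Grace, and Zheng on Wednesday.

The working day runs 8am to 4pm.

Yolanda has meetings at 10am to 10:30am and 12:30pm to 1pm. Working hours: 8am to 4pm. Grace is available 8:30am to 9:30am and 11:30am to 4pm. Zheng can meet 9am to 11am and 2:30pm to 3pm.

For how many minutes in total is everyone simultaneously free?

60 minutes

Yolanda free within 08:00–16:00: 08:00–10:00, 10:30–12:30, 13:00–16:00.
Yolanda ∩ Grace: 08:30–09:30, 11:30–12:30, 13:00–16:00.
Yolanda ∩ Grace ∩ Zheng: 09:00–09:30, 14:30–15:00.
Total common minutes: 30 + 30 = 60.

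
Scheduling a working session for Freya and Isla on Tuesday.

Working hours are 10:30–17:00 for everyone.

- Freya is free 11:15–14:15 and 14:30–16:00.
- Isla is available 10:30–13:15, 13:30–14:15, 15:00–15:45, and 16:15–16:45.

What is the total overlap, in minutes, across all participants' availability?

210 minutes

Freya ∩ Isla: 11:15–13:15, 13:30–14:15, 15:00–15:45.
Total common minutes: 120 + 45 + 45 = 210.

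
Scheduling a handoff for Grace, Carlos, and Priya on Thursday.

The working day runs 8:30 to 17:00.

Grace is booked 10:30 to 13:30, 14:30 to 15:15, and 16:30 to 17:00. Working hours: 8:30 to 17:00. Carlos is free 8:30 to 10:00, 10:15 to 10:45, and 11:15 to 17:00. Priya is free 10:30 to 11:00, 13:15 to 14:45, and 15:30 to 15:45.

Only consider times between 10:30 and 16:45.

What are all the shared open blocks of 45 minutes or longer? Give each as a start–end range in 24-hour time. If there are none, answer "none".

13:30–14:30

Grace free within 08:30–17:00: 08:30–10:30, 13:30–14:30, 15:15–16:30.
Grace ∩ Carlos: 08:30–10:00, 10:15–10:30, 13:30–14:30, 15:15–16:30.
Grace ∩ Carlos ∩ Priya: 13:30–14:30, 15:30–15:45.
Restricted to 10:30–16:45: 13:30–14:30, 15:30–15:45.
Windows ≥ 45 min: 13:30–14:30.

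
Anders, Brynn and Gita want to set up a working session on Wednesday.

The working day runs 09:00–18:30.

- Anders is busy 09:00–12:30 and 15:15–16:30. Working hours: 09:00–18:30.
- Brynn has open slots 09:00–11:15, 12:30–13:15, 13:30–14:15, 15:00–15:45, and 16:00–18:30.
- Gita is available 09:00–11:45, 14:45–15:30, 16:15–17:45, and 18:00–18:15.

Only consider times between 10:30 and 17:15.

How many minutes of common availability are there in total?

60 minutes

Anders free within 09:00–18:30: 12:30–15:15, 16:30–18:30.
Anders ∩ Brynn: 12:30–13:15, 13:30–14:15, 15:00–15:15, 16:30–18:30.
Anders ∩ Brynn ∩ Gita: 15:00–15:15, 16:30–17:45, 18:00–18:15.
Restricted to 10:30–17:15: 15:00–15:15, 16:30–17:15.
Total common minutes: 15 + 45 = 60.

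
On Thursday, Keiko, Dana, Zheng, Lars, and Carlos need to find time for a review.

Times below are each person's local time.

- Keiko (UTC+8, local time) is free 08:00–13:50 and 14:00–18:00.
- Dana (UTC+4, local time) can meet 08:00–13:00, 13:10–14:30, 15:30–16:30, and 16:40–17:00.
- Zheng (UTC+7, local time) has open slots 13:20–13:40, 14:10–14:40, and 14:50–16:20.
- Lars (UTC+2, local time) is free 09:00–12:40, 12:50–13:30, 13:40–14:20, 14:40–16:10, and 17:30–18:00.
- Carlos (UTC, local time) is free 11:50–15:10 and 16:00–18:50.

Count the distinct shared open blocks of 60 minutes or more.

0

Keiko → UTC: 00:00–05:50, 06:00–10:00.
Dana → UTC: 04:00–09:00, 09:10–10:30, 11:30–12:30, 12:40–13:00.
Zheng → UTC: 06:20–06:40, 07:10–07:40, 07:50–09:20.
Lars → UTC: 07:00–10:40, 10:50–11:30, 11:40–12:20, 12:40–14:10, 15:30–16:00.
Carlos → UTC: 11:50–15:10, 16:00–18:50.
Keiko ∩ Dana: 04:00–05:50, 06:00–09:00, 09:10–10:00.
Keiko ∩ Dana ∩ Zheng: 06:20–06:40, 07:10–07:40, 07:50–09:00, 09:10–09:20.
Keiko ∩ Dana ∩ Zheng ∩ Lars: 07:10–07:40, 07:50–09:00, 09:10–09:20.
Keiko ∩ Dana ∩ Zheng ∩ Lars ∩ Carlos: (none).
Windows ≥ 60 min: (none).
That's 0 windows.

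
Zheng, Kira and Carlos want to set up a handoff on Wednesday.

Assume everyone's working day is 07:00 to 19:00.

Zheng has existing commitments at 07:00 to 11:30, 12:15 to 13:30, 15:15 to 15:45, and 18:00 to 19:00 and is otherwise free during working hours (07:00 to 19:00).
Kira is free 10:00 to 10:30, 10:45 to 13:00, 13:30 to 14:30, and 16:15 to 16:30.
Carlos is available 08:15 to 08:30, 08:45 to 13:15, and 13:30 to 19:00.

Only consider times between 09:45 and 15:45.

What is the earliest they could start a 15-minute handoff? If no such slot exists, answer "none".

Zheng free within 07:00–19:00: 11:30–12:15, 13:30–15:15, 15:45–18:00.
Zheng ∩ Kira: 11:30–12:15, 13:30–14:30, 16:15–16:30.
Zheng ∩ Kira ∩ Carlos: 11:30–12:15, 13:30–14:30, 16:15–16:30.
Restricted to 09:45–15:45: 11:30–12:15, 13:30–14:30.
Windows ≥ 15 min: 11:30–12:15, 13:30–14:30.
Earliest such window starts at 11:30.

11:30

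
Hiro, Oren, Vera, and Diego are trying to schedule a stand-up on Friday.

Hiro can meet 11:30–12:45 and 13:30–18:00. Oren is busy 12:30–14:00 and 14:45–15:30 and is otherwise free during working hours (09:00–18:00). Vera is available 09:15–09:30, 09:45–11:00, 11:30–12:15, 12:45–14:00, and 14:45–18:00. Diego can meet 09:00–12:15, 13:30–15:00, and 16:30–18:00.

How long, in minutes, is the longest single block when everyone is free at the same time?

90 minutes

Oren free within 09:00–18:00: 09:00–12:30, 14:00–14:45, 15:30–18:00.
Hiro ∩ Oren: 11:30–12:30, 14:00–14:45, 15:30–18:00.
Hiro ∩ Oren ∩ Vera: 11:30–12:15, 15:30–18:00.
Hiro ∩ Oren ∩ Vera ∩ Diego: 11:30–12:15, 16:30–18:00.
Common window lengths: 45, 90 min; longest is 90.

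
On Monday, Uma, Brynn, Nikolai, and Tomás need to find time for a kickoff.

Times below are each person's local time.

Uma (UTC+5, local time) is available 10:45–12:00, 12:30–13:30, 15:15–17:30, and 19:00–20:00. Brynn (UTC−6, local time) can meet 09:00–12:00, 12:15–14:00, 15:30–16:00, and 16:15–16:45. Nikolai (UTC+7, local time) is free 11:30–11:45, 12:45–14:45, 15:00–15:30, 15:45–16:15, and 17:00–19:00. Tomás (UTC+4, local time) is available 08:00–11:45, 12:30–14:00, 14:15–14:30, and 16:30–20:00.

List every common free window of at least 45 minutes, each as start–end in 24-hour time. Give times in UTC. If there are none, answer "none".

Uma → UTC: 05:45–07:00, 07:30–08:30, 10:15–12:30, 14:00–15:00.
Brynn → UTC: 15:00–18:00, 18:15–20:00, 21:30–22:00, 22:15–22:45.
Nikolai → UTC: 04:30–04:45, 05:45–07:45, 08:00–08:30, 08:45–09:15, 10:00–12:00.
Tomás → UTC: 04:00–07:45, 08:30–10:00, 10:15–10:30, 12:30–16:00.
Uma ∩ Brynn: (none).
Uma ∩ Brynn ∩ Nikolai: (none).
Uma ∩ Brynn ∩ Nikolai ∩ Tomás: (none).
Windows ≥ 45 min: (none).

none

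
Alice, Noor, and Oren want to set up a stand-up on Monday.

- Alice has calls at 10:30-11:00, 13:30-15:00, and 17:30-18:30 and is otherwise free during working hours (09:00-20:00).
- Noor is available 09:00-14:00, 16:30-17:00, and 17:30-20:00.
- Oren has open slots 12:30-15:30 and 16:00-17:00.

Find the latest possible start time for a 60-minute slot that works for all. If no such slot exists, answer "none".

12:30

Alice free within 09:00–20:00: 09:00–10:30, 11:00–13:30, 15:00–17:30, 18:30–20:00.
Alice ∩ Noor: 09:00–10:30, 11:00–13:30, 16:30–17:00, 18:30–20:00.
Alice ∩ Noor ∩ Oren: 12:30–13:30, 16:30–17:00.
Windows ≥ 60 min: 12:30–13:30.
Latest start in the last window 12:30–13:30 is 13:30 − 60 min = 12:30.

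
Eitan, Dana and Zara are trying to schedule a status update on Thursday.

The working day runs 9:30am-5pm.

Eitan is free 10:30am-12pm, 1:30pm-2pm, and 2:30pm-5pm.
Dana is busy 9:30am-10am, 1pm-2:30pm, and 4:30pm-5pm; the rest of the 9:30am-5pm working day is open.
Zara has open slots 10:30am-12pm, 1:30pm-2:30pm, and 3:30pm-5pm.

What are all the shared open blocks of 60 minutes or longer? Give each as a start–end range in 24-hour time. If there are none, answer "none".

Dana free within 09:30–17:00: 10:00–13:00, 14:30–16:30.
Eitan ∩ Dana: 10:30–12:00, 14:30–16:30.
Eitan ∩ Dana ∩ Zara: 10:30–12:00, 15:30–16:30.
Windows ≥ 60 min: 10:30–12:00, 15:30–16:30.

10:30–12:00, 15:30–16:30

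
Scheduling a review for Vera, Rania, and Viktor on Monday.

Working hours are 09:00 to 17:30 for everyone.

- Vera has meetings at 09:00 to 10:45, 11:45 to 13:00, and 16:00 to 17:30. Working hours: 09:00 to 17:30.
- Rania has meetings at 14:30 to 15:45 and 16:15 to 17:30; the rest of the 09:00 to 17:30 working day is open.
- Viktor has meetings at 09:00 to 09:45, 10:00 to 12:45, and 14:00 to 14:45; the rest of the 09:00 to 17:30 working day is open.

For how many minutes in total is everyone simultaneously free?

Vera free within 09:00–17:30: 10:45–11:45, 13:00–16:00.
Rania free within 09:00–17:30: 09:00–14:30, 15:45–16:15.
Viktor free within 09:00–17:30: 09:45–10:00, 12:45–14:00, 14:45–17:30.
Vera ∩ Rania: 10:45–11:45, 13:00–14:30, 15:45–16:00.
Vera ∩ Rania ∩ Viktor: 13:00–14:00, 15:45–16:00.
Total common minutes: 60 + 15 = 75.

75 minutes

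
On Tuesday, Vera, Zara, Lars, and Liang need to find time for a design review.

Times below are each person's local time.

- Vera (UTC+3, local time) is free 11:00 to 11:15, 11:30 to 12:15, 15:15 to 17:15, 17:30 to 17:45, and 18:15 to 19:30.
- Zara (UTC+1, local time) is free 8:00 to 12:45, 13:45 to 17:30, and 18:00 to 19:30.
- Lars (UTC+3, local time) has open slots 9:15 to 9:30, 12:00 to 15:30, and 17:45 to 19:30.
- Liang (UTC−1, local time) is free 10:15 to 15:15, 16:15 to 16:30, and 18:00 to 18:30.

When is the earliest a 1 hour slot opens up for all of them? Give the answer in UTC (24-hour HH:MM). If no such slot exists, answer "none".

Vera → UTC: 08:00–08:15, 08:30–09:15, 12:15–14:15, 14:30–14:45, 15:15–16:30.
Zara → UTC: 07:00–11:45, 12:45–16:30, 17:00–18:30.
Lars → UTC: 06:15–06:30, 09:00–12:30, 14:45–16:30.
Liang → UTC: 11:15–16:15, 17:15–17:30, 19:00–19:30.
Vera ∩ Zara: 08:00–08:15, 08:30–09:15, 12:45–14:15, 14:30–14:45, 15:15–16:30.
Vera ∩ Zara ∩ Lars: 09:00–09:15, 15:15–16:30.
Vera ∩ Zara ∩ Lars ∩ Liang: 15:15–16:15.
Windows ≥ 60 min: 15:15–16:15.
Earliest such window starts at 15:15.

15:15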